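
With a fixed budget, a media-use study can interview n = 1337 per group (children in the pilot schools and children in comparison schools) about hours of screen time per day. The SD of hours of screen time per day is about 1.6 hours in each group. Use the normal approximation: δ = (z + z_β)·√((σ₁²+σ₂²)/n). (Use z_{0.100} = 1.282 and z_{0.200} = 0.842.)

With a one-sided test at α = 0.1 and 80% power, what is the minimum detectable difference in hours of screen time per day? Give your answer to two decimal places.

Minimum detectable difference ≈ 0.13 hours

δ = (z_α + z_β) · √((σ₁²+σ₂²)/n)
  = (1.282 + 0.842) · √(5.12/1337)
  = 2.124 · √0.00383
  = 2.124 · 0.0619
  = 0.1314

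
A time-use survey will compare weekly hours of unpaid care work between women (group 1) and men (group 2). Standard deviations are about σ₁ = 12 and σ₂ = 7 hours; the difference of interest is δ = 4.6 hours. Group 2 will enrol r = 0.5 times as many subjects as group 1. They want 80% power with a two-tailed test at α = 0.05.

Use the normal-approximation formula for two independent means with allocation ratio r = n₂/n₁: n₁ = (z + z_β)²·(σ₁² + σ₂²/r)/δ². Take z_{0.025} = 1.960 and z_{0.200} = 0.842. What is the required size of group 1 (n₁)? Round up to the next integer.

n₁ = 90

n₁ = (z_{α/2} + z_β)² · (σ₁² + σ₂²/r) / δ²
   = (1.960 + 0.842)² · (12² + 7²/0.5) / 4.6²
   = 7.8512 · (144 + 98) / 21.16
   = 7.8512 · 242 / 21.16
   = 89.79
Round up → n₁ = 90; n₂ = r·n₁ = 0.5 × 90 = 45.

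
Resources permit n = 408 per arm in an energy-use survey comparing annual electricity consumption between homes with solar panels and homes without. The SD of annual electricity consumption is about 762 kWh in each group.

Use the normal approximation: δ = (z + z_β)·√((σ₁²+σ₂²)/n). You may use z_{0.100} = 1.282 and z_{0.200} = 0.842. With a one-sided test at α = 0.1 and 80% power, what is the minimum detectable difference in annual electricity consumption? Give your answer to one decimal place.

δ = (z_α + z_β) · √((σ₁²+σ₂²)/n)
  = (1.282 + 0.842) · √(1161288/408)
  = 2.124 · √2846.3
  = 2.124 · 53.3507
  = 113.3168

Minimum detectable difference ≈ 113.3 kWh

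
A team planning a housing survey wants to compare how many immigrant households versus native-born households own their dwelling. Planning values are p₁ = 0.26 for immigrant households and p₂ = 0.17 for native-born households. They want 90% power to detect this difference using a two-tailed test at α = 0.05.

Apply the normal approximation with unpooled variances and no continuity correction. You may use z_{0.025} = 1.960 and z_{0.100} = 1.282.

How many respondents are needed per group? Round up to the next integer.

n = 433 per group

n = (z_{α/2} + z_β)² · [p₁(1−p₁) + p₂(1−p₂)] / (p₁ − p₂)²
  = (1.960 + 1.282)² · (0.26·0.74 + 0.17·0.83) / (0.09)²
  = (3.242)² · (0.1924 + 0.1411) / 0.0081
  = 10.5106 · 0.3335 / 0.0081
  = 432.75
Round up → n = 433 per group.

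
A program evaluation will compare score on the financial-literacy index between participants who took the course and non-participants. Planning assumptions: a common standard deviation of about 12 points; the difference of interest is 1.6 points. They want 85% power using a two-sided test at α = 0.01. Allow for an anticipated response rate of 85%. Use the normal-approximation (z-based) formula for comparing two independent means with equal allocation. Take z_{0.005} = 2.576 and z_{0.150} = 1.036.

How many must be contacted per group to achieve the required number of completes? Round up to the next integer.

n = 1727 per group

n = (z_{α/2} + z_β)² · (σ₁² + σ₂²) / δ²
  = (2.576 + 1.036)² · (2·12² = 288) / 1.6²
  = 13.0465 · 288 / 2.56
  = 1467.74
Adjust for 85% response: 1467.74 / 0.85 = 1726.75.
Round up → n = 1727 per group.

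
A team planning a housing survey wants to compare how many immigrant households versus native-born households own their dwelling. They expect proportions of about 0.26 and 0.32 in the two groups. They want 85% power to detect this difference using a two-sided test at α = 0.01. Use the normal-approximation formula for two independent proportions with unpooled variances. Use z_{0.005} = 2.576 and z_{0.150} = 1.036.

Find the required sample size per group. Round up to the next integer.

n = (z_{α/2} + z_β)² · [p₁(1−p₁) + p₂(1−p₂)] / (p₁ − p₂)²
  = (2.576 + 1.036)² · (0.26·0.74 + 0.32·0.68) / (-0.06)²
  = (3.612)² · (0.1924 + 0.2176) / 0.0036
  = 13.0465 · 0.4100 / 0.0036
  = 1485.86
Round up → n = 1486 per group.

n = 1486 per group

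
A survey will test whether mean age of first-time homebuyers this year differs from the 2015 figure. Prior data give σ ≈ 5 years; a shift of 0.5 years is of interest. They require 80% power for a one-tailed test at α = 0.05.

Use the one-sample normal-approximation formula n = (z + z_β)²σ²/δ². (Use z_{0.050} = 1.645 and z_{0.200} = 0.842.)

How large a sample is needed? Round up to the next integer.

n = (z_α + z_β)² · σ² / δ²
  = (1.645 + 0.842)² · 5² / 0.5²
  = 6.1852 · 25 / 0.25
  = 618.52
Round up → n = 619.

n = 619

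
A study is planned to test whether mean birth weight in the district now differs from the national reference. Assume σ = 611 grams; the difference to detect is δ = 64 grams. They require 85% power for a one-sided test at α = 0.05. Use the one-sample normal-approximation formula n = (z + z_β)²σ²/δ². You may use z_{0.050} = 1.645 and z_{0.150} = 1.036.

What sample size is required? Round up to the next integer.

n = 656

n = (z_α + z_β)² · σ² / δ²
  = (1.645 + 1.036)² · 611² / 64²
  = 7.1878 · 373321 / 4096
  = 655.11
Round up → n = 656.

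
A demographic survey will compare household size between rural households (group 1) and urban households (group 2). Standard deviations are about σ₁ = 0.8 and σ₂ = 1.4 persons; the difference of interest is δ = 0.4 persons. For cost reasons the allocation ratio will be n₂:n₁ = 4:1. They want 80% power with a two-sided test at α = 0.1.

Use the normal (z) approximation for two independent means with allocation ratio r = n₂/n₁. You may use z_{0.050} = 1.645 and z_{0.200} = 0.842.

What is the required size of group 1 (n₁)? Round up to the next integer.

n₁ = 44

n₁ = (z_{α/2} + z_β)² · (σ₁² + σ₂²/r) / δ²
   = (1.645 + 0.842)² · (0.8² + 1.4²/4) / 0.4²
   = 6.1852 · (0.64 + 0.49) / 0.16
   = 6.1852 · 1.13 / 0.16
   = 43.68
Round up → n₁ = 44; n₂ = r·n₁ = 4 × 44 = 176.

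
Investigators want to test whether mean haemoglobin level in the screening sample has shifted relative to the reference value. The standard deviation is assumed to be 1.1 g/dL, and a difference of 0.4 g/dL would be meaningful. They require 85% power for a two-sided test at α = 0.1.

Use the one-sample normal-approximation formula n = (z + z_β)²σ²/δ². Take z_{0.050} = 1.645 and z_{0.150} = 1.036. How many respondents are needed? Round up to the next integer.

n = (z_{α/2} + z_β)² · σ² / δ²
  = (1.645 + 1.036)² · 1.1² / 0.4²
  = 7.1878 · 1.21 / 0.16
  = 54.36
Round up → n = 55.

n = 55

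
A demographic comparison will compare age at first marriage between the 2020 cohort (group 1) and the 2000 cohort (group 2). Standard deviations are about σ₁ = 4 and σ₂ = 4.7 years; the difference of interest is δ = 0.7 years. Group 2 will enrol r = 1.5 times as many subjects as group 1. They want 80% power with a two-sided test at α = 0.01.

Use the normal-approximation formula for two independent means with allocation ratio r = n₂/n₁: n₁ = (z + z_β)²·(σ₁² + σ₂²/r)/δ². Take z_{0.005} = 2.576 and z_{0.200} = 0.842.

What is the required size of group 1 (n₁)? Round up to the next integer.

n₁ = (z_{α/2} + z_β)² · (σ₁² + σ₂²/r) / δ²
   = (2.576 + 0.842)² · (4² + 4.7²/1.5) / 0.7²
   = 11.6827 · (16 + 14.7267) / 0.49
   = 11.6827 · 30.7267 / 0.49
   = 732.59
Round up → n₁ = 733; n₂ = r·n₁ = 1.5 × 733 = 1100.

n₁ = 733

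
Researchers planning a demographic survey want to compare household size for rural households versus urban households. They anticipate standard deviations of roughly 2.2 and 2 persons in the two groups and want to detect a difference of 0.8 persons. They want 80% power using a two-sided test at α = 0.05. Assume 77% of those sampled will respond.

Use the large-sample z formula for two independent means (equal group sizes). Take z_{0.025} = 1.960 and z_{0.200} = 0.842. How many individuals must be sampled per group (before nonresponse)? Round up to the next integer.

n = 141 per group

n = (z_{α/2} + z_β)² · (σ₁² + σ₂²) / δ²
  = (1.960 + 0.842)² · (2.2² + 2² = 8.84) / 0.8²
  = 7.8512 · 8.84 / 0.64
  = 108.44
Adjust for 77% response: 108.44 / 0.77 = 140.84.
Round up → n = 141 per group.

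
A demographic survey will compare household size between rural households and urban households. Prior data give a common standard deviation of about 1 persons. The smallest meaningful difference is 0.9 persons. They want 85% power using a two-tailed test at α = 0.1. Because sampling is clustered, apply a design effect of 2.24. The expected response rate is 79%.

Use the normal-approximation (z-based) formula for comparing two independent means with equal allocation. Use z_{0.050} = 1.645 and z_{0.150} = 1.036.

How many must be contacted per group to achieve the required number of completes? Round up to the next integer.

n = 51 per group

n = (z_{α/2} + z_β)² · (σ₁² + σ₂²) / δ²
  = (1.645 + 1.036)² · (2·1² = 2) / 0.9²
  = 7.1878 · 2 / 0.81
  = 17.75
Design effect: 2.24 × 17.75 = 39.75.
Adjust for 79% response: 39.75 / 0.79 = 50.32.
Round up → n = 51 per group.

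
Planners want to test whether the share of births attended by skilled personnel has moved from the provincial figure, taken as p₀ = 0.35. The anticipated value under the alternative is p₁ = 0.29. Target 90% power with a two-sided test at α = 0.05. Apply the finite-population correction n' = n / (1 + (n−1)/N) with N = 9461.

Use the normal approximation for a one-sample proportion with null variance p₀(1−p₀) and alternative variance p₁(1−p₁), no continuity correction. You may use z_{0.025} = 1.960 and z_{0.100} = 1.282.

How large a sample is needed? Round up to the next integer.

n = [z_{α/2}·√(p₀q₀) + z_β·√(p₁q₁)]² / (p₁ − p₀)²
  = [1.960·√(0.35·0.65) + 1.282·√(0.29·0.71)]² / (-0.06)²
  = [1.960·0.4770 + 1.282·0.4538]² / 0.0036
  = [1.5166]² / 0.0036
  = 638.90
Finite-population correction (N = 9461): 638.90 / (1 + (638.90 − 1)/9461) = 598.54.
Round up → n = 599.

n = 599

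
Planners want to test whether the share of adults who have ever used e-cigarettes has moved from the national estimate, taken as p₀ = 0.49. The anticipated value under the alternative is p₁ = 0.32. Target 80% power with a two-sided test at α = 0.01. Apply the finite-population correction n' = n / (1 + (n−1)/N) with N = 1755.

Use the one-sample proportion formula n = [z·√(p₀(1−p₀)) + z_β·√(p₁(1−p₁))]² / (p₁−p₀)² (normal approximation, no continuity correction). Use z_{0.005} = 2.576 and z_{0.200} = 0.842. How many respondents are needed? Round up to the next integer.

n = 93

n = [z_{α/2}·√(p₀q₀) + z_β·√(p₁q₁)]² / (p₁ − p₀)²
  = [2.576·√(0.49·0.51) + 0.842·√(0.32·0.68)]² / (-0.17)²
  = [2.576·0.4999 + 0.842·0.4665]² / 0.0289
  = [1.6805]² / 0.0289
  = 97.72
Finite-population correction (N = 1755): 97.72 / (1 + (97.72 − 1)/1755) = 92.62.
Round up → n = 93.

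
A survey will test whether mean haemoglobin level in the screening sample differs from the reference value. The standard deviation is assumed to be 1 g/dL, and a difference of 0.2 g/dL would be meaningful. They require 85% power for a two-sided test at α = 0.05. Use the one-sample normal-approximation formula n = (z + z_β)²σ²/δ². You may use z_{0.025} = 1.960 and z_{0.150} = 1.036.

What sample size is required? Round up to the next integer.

n = 225

n = (z_{α/2} + z_β)² · σ² / δ²
  = (1.960 + 1.036)² · 1² / 0.2²
  = 8.9760 · 1 / 0.04
  = 224.40
Round up → n = 225.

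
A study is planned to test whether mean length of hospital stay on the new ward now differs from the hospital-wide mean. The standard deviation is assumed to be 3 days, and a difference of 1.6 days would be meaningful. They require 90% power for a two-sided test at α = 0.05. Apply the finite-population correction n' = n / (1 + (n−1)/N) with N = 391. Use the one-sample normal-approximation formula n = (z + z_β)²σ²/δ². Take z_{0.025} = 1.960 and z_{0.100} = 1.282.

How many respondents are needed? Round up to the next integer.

n = (z_{α/2} + z_β)² · σ² / δ²
  = (1.960 + 1.282)² · 3² / 1.6²
  = 10.5106 · 9 / 2.56
  = 36.95
Finite-population correction (N = 391): 36.95 / (1 + (36.95 − 1)/391) = 33.84.
Round up → n = 34.

n = 34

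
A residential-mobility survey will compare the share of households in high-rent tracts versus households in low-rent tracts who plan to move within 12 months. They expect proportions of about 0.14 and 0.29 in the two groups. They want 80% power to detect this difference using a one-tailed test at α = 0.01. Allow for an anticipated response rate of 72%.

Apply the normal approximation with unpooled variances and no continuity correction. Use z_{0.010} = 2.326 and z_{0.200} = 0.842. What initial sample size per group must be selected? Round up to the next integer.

n = 203 per group

n = (z_α + z_β)² · [p₁(1−p₁) + p₂(1−p₂)] / (p₁ − p₂)²
  = (2.326 + 0.842)² · (0.14·0.86 + 0.29·0.71) / (-0.15)²
  = (3.168)² · (0.1204 + 0.2059) / 0.0225
  = 10.0362 · 0.3263 / 0.0225
  = 145.55
Adjust for 72% response: 145.55 / 0.72 = 202.15.
Round up → n = 203 per group.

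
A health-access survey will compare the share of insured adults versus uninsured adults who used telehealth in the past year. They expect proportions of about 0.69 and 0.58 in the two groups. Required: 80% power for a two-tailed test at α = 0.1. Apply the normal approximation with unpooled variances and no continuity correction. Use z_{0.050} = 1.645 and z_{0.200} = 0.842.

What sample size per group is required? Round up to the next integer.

n = 234 per group

n = (z_{α/2} + z_β)² · [p₁(1−p₁) + p₂(1−p₂)] / (p₁ − p₂)²
  = (1.645 + 0.842)² · (0.69·0.31 + 0.58·0.42) / (0.11)²
  = (2.487)² · (0.2139 + 0.2436) / 0.0121
  = 6.1852 · 0.4575 / 0.0121
  = 233.86
Round up → n = 234 per group.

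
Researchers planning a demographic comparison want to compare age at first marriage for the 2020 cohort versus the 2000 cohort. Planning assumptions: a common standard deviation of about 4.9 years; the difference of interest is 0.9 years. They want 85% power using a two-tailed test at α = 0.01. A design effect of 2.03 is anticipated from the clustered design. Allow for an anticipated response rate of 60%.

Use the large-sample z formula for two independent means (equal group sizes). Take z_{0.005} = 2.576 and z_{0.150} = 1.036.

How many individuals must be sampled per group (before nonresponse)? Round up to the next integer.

n = (z_{α/2} + z_β)² · (σ₁² + σ₂²) / δ²
  = (2.576 + 1.036)² · (2·4.9² = 48.02) / 0.9²
  = 13.0465 · 48.02 / 0.81
  = 773.45
Design effect: 2.03 × 773.45 = 1570.10.
Adjust for 60% response: 1570.10 / 0.60 = 2616.84.
Round up → n = 2617 per group.

n = 2617 per group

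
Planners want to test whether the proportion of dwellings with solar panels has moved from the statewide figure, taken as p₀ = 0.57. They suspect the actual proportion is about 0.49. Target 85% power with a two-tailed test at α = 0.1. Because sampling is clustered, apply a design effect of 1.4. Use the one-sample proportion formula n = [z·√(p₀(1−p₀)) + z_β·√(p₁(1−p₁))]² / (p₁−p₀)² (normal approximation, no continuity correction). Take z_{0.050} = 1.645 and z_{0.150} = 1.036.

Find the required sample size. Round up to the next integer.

n = 389

n = [z_{α/2}·√(p₀q₀) + z_β·√(p₁q₁)]² / (p₁ − p₀)²
  = [1.645·√(0.57·0.43) + 1.036·√(0.49·0.51)]² / (-0.08)²
  = [1.645·0.4951 + 1.036·0.4999]² / 0.0064
  = [1.3323]² / 0.0064
  = 277.35
Design effect: 1.4 × 277.35 = 388.28.
Round up → n = 389.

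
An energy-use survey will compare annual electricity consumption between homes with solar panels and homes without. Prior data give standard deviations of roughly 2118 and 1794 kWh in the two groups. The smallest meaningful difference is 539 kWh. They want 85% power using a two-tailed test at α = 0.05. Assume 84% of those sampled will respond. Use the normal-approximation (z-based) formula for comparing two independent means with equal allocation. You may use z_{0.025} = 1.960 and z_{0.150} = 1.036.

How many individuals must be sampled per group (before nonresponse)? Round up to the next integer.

n = 284 per group

n = (z_{α/2} + z_β)² · (σ₁² + σ₂²) / δ²
  = (1.960 + 1.036)² · (2118² + 1794² = 7704360) / 539²
  = 8.9760 · 7704360 / 290521
  = 238.04
Adjust for 84% response: 238.04 / 0.84 = 283.38.
Round up → n = 284 per group.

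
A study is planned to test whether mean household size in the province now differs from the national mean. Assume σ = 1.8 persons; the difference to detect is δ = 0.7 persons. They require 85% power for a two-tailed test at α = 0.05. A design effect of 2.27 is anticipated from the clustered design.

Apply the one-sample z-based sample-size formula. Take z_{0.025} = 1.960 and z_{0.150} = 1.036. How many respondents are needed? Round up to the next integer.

n = (z_{α/2} + z_β)² · σ² / δ²
  = (1.960 + 1.036)² · 1.8² / 0.7²
  = 8.9760 · 3.24 / 0.49
  = 59.35
Design effect: 2.27 × 59.35 = 134.73.
Round up → n = 135.

n = 135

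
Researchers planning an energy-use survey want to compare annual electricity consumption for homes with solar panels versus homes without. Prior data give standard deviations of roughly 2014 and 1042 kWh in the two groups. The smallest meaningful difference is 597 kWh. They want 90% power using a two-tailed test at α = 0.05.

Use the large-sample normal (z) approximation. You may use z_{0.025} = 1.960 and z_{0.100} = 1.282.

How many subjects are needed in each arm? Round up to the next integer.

n = 152 per group

n = (z_{α/2} + z_β)² · (σ₁² + σ₂²) / δ²
  = (1.960 + 1.282)² · (2014² + 1042² = 5141960) / 597²
  = 10.5106 · 5141960 / 356409
  = 151.64
Round up → n = 152 per group.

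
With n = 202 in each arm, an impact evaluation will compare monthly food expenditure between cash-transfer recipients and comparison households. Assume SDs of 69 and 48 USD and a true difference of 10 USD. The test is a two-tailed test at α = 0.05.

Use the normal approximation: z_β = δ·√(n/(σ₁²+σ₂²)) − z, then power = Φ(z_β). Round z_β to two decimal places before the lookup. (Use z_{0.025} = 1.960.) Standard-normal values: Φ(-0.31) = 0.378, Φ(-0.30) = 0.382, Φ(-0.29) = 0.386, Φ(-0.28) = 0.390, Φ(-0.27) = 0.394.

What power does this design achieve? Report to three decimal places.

Power ≈ 0.394

z_β = δ·√(n/(σ₁²+σ₂²)) − z_{α/2}
    = 10 · √(202/7065) − 1.960
    = 10 · 0.16909 − 1.960
    = 1.6909 − 1.960 = -0.2691 → -0.27
Power = Φ(-0.27) = 0.394.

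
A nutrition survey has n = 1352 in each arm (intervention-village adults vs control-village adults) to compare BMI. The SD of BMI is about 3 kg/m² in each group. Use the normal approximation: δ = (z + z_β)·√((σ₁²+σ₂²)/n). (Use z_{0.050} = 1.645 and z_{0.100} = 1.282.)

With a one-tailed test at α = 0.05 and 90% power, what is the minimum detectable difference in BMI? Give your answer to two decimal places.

δ = (z_α + z_β) · √((σ₁²+σ₂²)/n)
  = (1.645 + 1.282) · √(18/1352)
  = 2.927 · √0.01331
  = 2.927 · 0.1154
  = 0.3377

Minimum detectable difference ≈ 0.34 kg/m²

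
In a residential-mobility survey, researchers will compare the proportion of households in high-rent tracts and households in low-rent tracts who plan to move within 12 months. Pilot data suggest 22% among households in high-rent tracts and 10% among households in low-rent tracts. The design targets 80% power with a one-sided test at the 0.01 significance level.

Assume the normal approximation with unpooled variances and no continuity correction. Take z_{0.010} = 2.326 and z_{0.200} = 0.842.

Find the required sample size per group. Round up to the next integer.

n = 183 per group

n = (z_α + z_β)² · [p₁(1−p₁) + p₂(1−p₂)] / (p₁ − p₂)²
  = (2.326 + 0.842)² · (0.22·0.78 + 0.10·0.90) / (0.12)²
  = (3.168)² · (0.1716 + 0.0900) / 0.0144
  = 10.0362 · 0.2616 / 0.0144
  = 182.32
Round up → n = 183 per group.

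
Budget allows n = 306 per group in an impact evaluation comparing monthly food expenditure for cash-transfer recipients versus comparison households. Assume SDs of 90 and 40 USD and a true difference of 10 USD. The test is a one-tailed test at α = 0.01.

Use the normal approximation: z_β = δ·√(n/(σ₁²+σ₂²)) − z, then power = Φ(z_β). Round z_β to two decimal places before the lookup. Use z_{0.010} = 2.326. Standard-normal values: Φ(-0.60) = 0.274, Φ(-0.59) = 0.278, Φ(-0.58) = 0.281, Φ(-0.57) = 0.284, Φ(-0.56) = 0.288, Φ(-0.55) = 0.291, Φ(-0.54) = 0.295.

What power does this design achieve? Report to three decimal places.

Power ≈ 0.291

z_β = δ·√(n/(σ₁²+σ₂²)) − z_α
    = 10 · √(306/9700) − 2.326
    = 10 · 0.17761 − 2.326
    = 1.7761 − 2.326 = -0.5499 → -0.55
Power = Φ(-0.55) = 0.291.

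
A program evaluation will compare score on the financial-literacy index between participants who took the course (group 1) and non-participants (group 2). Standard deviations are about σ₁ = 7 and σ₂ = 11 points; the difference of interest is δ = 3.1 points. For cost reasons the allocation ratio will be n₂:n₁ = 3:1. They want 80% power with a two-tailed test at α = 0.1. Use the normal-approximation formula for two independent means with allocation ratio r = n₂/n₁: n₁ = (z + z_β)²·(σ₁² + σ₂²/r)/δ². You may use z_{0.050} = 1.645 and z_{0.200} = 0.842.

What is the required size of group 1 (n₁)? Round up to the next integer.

n₁ = 58

n₁ = (z_{α/2} + z_β)² · (σ₁² + σ₂²/r) / δ²
   = (1.645 + 0.842)² · (7² + 11²/3) / 3.1²
   = 6.1852 · (49 + 40.3333) / 9.61
   = 6.1852 · 89.3333 / 9.61
   = 57.50
Round up → n₁ = 58; n₂ = r·n₁ = 3 × 58 = 174.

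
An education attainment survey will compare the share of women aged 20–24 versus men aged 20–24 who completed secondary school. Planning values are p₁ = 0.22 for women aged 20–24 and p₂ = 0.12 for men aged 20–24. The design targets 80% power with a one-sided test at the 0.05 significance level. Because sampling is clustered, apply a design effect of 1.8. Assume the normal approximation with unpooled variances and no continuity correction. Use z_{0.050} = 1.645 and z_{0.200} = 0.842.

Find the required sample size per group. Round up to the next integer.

n = (z_α + z_β)² · [p₁(1−p₁) + p₂(1−p₂)] / (p₁ − p₂)²
  = (1.645 + 0.842)² · (0.22·0.78 + 0.12·0.88) / (0.10)²
  = (2.487)² · (0.1716 + 0.1056) / 0.0100
  = 6.1852 · 0.2772 / 0.0100
  = 171.45
Design effect: 1.8 × 171.45 = 308.62.
Round up → n = 309 per group.

n = 309 per group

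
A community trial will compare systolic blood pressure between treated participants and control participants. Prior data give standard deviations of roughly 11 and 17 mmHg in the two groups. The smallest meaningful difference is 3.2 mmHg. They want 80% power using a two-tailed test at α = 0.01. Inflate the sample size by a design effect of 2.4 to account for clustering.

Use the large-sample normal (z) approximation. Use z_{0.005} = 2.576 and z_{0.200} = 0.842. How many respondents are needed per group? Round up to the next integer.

n = (z_{α/2} + z_β)² · (σ₁² + σ₂²) / δ²
  = (2.576 + 0.842)² · (11² + 17² = 410) / 3.2²
  = 11.6827 · 410 / 10.24
  = 467.77
Design effect: 2.4 × 467.77 = 1122.64.
Round up → n = 1123 per group.

n = 1123 per group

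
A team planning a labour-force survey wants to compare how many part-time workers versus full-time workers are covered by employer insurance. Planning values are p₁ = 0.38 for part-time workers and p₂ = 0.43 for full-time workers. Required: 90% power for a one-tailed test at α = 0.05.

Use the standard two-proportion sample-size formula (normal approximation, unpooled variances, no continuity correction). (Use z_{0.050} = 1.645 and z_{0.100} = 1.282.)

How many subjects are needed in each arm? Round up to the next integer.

n = 1648 per group

n = (z_α + z_β)² · [p₁(1−p₁) + p₂(1−p₂)] / (p₁ − p₂)²
  = (1.645 + 1.282)² · (0.38·0.62 + 0.43·0.57) / (-0.05)²
  = (2.927)² · (0.2356 + 0.2451) / 0.0025
  = 8.5673 · 0.4807 / 0.0025
  = 1647.33
Round up → n = 1648 per group.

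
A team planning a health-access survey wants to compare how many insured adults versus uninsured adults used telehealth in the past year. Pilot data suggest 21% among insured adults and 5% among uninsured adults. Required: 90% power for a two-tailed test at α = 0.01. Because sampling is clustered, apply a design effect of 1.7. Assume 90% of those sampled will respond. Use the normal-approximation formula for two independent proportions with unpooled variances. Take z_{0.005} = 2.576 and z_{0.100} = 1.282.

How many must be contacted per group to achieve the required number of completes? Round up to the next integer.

n = 235 per group

n = (z_{α/2} + z_β)² · [p₁(1−p₁) + p₂(1−p₂)] / (p₁ − p₂)²
  = (2.576 + 1.282)² · (0.21·0.79 + 0.05·0.95) / (0.16)²
  = (3.858)² · (0.1659 + 0.0475) / 0.0256
  = 14.8842 · 0.2134 / 0.0256
  = 124.07
Design effect: 1.7 × 124.07 = 210.92.
Adjust for 90% response: 210.92 / 0.90 = 234.36.
Round up → n = 235 per group.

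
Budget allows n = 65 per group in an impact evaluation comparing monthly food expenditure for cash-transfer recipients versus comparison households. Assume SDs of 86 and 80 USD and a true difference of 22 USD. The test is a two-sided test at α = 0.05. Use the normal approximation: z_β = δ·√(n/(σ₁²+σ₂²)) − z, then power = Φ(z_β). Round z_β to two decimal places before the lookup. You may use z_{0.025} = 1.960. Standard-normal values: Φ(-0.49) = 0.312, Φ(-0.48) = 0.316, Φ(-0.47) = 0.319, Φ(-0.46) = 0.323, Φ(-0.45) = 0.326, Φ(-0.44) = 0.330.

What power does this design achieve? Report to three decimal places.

Power ≈ 0.326

z_β = δ·√(n/(σ₁²+σ₂²)) − z_{α/2}
    = 22 · √(65/13796) − 1.960
    = 22 · 0.06864 − 1.960
    = 1.5101 − 1.960 = -0.4499 → -0.45
Power = Φ(-0.45) = 0.326.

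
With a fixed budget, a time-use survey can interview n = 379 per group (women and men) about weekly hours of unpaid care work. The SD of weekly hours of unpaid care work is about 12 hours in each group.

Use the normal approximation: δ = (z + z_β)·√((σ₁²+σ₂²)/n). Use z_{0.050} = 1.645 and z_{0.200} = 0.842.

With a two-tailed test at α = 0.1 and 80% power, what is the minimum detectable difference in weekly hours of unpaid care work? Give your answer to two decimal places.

Minimum detectable difference ≈ 2.17 hours

δ = (z_{α/2} + z_β) · √((σ₁²+σ₂²)/n)
  = (1.645 + 0.842) · √(288/379)
  = 2.487 · √0.75989
  = 2.487 · 0.8717
  = 2.1680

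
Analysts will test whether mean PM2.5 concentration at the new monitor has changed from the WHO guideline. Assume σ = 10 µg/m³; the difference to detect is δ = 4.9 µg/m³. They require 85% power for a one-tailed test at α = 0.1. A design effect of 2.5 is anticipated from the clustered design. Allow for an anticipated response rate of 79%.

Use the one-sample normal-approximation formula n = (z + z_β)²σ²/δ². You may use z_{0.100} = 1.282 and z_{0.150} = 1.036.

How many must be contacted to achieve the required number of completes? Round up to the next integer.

n = 71

n = (z_α + z_β)² · σ² / δ²
  = (1.282 + 1.036)² · 10² / 4.9²
  = 5.3731 · 100 / 24.01
  = 22.38
Design effect: 2.5 × 22.38 = 55.95.
Adjust for 79% response: 55.95 / 0.79 = 70.82.
Round up → n = 71.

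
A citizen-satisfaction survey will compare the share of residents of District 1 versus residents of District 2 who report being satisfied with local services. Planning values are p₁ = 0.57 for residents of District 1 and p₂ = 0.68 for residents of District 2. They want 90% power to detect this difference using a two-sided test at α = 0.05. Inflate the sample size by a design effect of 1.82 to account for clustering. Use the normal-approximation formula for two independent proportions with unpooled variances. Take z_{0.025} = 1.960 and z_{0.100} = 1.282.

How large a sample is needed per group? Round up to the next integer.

n = (z_{α/2} + z_β)² · [p₁(1−p₁) + p₂(1−p₂)] / (p₁ − p₂)²
  = (1.960 + 1.282)² · (0.57·0.43 + 0.68·0.32) / (-0.11)²
  = (3.242)² · (0.2451 + 0.2176) / 0.0121
  = 10.5106 · 0.4627 / 0.0121
  = 401.92
Design effect: 1.82 × 401.92 = 731.50.
Round up → n = 732 per group.

n = 732 per group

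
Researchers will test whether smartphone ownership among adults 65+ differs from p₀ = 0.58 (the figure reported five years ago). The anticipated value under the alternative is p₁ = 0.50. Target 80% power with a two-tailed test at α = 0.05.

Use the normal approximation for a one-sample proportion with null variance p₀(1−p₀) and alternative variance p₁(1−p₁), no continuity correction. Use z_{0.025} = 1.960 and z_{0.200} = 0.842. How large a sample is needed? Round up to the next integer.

n = [z_{α/2}·√(p₀q₀) + z_β·√(p₁q₁)]² / (p₁ − p₀)²
  = [1.960·√(0.58·0.42) + 0.842·√(0.50·0.50)]² / (-0.08)²
  = [1.960·0.4936 + 0.842·0.5000]² / 0.0064
  = [1.3884]² / 0.0064
  = 301.19
Round up → n = 302.

n = 302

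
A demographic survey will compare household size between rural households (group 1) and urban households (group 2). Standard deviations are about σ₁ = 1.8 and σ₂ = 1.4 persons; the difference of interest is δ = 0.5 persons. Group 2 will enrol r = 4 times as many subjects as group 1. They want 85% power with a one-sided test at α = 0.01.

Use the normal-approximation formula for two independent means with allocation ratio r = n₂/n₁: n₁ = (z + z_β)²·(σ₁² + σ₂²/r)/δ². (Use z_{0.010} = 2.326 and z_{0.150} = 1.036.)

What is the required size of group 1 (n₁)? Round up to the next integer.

n₁ = 169

n₁ = (z_α + z_β)² · (σ₁² + σ₂²/r) / δ²
   = (2.326 + 1.036)² · (1.8² + 1.4²/4) / 0.5²
   = 11.3030 · (3.24 + 0.49) / 0.25
   = 11.3030 · 3.73 / 0.25
   = 168.64
Round up → n₁ = 169; n₂ = r·n₁ = 4 × 169 = 676.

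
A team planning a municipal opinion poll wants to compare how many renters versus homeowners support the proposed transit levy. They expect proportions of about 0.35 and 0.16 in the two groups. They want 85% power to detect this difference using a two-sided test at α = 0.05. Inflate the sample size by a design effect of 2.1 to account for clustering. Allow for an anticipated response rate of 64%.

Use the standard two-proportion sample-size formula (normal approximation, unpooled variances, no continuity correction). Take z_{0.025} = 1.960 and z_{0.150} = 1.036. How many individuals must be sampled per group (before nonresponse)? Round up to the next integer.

n = (z_{α/2} + z_β)² · [p₁(1−p₁) + p₂(1−p₂)] / (p₁ − p₂)²
  = (1.960 + 1.036)² · (0.35·0.65 + 0.16·0.84) / (0.19)²
  = (2.996)² · (0.2275 + 0.1344) / 0.0361
  = 8.9760 · 0.3619 / 0.0361
  = 89.98
Design effect: 2.1 × 89.98 = 188.97.
Adjust for 64% response: 188.97 / 0.64 = 295.26.
Round up → n = 296 per group.

n = 296 per group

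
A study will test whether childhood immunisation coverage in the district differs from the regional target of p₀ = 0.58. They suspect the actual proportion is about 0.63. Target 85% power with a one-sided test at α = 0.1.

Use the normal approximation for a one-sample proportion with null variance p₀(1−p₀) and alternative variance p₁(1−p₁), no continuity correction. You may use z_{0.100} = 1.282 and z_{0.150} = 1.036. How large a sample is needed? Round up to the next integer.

n = [z_α·√(p₀q₀) + z_β·√(p₁q₁)]² / (p₁ − p₀)²
  = [1.282·√(0.58·0.42) + 1.036·√(0.63·0.37)]² / (0.05)²
  = [1.282·0.4936 + 1.036·0.4828]² / 0.0025
  = [1.1329]² / 0.0025
  = 513.41
Round up → n = 514.

n = 514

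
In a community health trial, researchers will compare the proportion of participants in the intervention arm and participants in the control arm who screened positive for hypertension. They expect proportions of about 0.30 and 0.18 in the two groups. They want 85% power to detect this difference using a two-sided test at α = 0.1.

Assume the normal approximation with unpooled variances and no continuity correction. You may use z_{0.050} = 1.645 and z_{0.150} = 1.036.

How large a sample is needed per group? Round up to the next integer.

n = (z_{α/2} + z_β)² · [p₁(1−p₁) + p₂(1−p₂)] / (p₁ − p₂)²
  = (1.645 + 1.036)² · (0.30·0.70 + 0.18·0.82) / (0.12)²
  = (2.681)² · (0.2100 + 0.1476) / 0.0144
  = 7.1878 · 0.3576 / 0.0144
  = 178.50
Round up → n = 179 per group.

n = 179 per group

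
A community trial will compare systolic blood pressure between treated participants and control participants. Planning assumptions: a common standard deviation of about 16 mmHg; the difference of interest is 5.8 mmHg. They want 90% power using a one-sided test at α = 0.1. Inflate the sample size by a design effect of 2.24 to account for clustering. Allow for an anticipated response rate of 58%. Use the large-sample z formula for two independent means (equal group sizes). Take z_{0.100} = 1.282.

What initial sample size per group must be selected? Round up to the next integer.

n = (z_α + z_β)² · (σ₁² + σ₂²) / δ²
  = (1.282 + 1.282)² · (2·16² = 512) / 5.8²
  = 6.5741 · 512 / 33.64
  = 100.06
Design effect: 2.24 × 100.06 = 224.13.
Adjust for 58% response: 224.13 / 0.58 = 386.43.
Round up → n = 387 per group.

n = 387 per group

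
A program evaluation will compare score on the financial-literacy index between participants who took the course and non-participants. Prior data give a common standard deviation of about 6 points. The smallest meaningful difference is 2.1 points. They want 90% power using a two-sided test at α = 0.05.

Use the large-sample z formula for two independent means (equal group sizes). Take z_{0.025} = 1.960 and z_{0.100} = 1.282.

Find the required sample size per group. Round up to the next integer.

n = (z_{α/2} + z_β)² · (σ₁² + σ₂²) / δ²
  = (1.960 + 1.282)² · (2·6² = 72) / 2.1²
  = 10.5106 · 72 / 4.41
  = 171.60
Round up → n = 172 per group.

n = 172 per group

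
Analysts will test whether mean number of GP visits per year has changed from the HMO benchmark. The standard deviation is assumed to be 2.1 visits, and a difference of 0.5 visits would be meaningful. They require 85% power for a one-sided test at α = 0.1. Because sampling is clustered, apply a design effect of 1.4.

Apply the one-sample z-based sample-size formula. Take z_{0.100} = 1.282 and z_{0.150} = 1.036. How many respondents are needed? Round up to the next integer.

n = (z_α + z_β)² · σ² / δ²
  = (1.282 + 1.036)² · 2.1² / 0.5²
  = 5.3731 · 4.41 / 0.25
  = 94.78
Design effect: 1.4 × 94.78 = 132.69.
Round up → n = 133.

n = 133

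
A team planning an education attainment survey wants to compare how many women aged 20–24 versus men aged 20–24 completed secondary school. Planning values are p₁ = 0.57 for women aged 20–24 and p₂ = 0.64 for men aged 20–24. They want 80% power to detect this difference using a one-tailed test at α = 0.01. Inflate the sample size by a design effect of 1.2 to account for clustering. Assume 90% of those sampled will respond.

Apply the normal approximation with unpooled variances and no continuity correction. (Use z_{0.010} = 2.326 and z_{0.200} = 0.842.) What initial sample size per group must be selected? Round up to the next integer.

n = 1299 per group

n = (z_α + z_β)² · [p₁(1−p₁) + p₂(1−p₂)] / (p₁ − p₂)²
  = (2.326 + 0.842)² · (0.57·0.43 + 0.64·0.36) / (-0.07)²
  = (3.168)² · (0.2451 + 0.2304) / 0.0049
  = 10.0362 · 0.4755 / 0.0049
  = 973.92
Design effect: 1.2 × 973.92 = 1168.71.
Adjust for 90% response: 1168.71 / 0.90 = 1298.56.
Round up → n = 1299 per group.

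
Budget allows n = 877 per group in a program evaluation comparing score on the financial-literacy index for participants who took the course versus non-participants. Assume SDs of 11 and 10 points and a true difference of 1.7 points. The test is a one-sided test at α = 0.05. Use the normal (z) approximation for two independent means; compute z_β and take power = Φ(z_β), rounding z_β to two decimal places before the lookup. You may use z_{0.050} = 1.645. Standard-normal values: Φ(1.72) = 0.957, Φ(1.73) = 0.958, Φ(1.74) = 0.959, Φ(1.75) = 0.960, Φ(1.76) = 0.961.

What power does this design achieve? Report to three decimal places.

z_β = δ·√(n/(σ₁²+σ₂²)) − z_α
    = 1.7 · √(877/221) − 1.645
    = 1.7 · 1.99207 − 1.645
    = 3.3865 − 1.645 = 1.7415 → 1.74
Power = Φ(1.74) = 0.959.

Power ≈ 0.959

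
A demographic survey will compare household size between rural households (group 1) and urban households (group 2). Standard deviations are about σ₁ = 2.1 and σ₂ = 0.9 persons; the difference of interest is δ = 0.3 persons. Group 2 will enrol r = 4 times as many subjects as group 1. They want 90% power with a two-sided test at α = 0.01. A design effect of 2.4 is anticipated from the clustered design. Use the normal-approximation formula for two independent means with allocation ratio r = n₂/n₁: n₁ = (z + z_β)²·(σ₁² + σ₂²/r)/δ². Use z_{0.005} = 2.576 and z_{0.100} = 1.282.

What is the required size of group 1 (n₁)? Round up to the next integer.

n₁ = (z_{α/2} + z_β)² · (σ₁² + σ₂²/r) / δ²
   = (2.576 + 1.282)² · (2.1² + 0.9²/4) / 0.3²
   = 14.8842 · (4.41 + 0.2025) / 0.09
   = 14.8842 · 4.6125 / 0.09
   = 762.81
Design effect: 2.4 × 762.81 = 1830.75.
Round up → n₁ = 1831; n₂ = r·n₁ = 4 × 1831 = 7324.

n₁ = 1831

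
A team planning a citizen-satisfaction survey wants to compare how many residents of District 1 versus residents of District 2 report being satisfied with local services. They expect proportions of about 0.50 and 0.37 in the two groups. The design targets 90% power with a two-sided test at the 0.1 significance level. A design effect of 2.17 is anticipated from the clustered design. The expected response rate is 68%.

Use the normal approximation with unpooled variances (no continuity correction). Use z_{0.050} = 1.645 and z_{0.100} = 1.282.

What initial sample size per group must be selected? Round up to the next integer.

n = (z_{α/2} + z_β)² · [p₁(1−p₁) + p₂(1−p₂)] / (p₁ − p₂)²
  = (1.645 + 1.282)² · (0.50·0.50 + 0.37·0.63) / (0.13)²
  = (2.927)² · (0.2500 + 0.2331) / 0.0169
  = 8.5673 · 0.4831 / 0.0169
  = 244.90
Design effect: 2.17 × 244.90 = 531.44.
Adjust for 68% response: 531.44 / 0.68 = 781.53.
Round up → n = 782 per group.

n = 782 per group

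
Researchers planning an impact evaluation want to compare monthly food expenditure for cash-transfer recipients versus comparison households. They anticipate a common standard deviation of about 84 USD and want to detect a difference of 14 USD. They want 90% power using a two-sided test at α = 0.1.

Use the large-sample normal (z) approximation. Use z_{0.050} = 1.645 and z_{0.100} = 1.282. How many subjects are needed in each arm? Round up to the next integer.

n = 617 per group

n = (z_{α/2} + z_β)² · (σ₁² + σ₂²) / δ²
  = (1.645 + 1.282)² · (2·84² = 14112) / 14²
  = 8.5673 · 14112 / 196
  = 616.85
Round up → n = 617 per group.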